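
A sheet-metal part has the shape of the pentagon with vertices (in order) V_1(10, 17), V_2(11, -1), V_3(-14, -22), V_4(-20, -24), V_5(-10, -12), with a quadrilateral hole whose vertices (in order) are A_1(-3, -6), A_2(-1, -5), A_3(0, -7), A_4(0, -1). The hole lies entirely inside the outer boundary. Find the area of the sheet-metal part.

Outer boundary:
Apply Gauss's area formula: 2A = Σ (x_i·y_{i+1} − x_{i+1}·y_i), indices taken mod 5.
Σ = (-197) + (-256) + (-104) + (0) + (-50) = -607
Area = |Σ|/2 = 303.5.
Hole:
Apply Gauss's area formula: 2A = Σ (x_i·y_{i+1} − x_{i+1}·y_i), indices taken mod 4.
Σ = (9) + (7) + (0) + (-3) = 13
Area = |Σ|/2 = 6.5.
Net area = 303.5 − 6.5 = 297.

297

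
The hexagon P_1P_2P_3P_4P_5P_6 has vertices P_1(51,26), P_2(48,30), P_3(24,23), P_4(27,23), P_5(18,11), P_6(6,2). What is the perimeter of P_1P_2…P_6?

|P_1P_2| = √((-3)² + (4)²) = √25 = 5
|P_2P_3| = √((-24)² + (-7)²) = √625 = 25
|P_3P_4| = √((3)² + (0)²) = √9 = 3
|P_4P_5| = √((-9)² + (-12)²) = √225 = 15
|P_5P_6| = √((-12)² + (-9)²) = √225 = 15
|P_6P_1| = √((45)² + (24)²) = √2601 = 51
Perimeter = 5 + 25 + 3 + 15 + 15 + 51 = 114.

114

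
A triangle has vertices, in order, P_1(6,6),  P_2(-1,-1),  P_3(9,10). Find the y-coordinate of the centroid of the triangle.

Apply the surveyor's formula. First the cross-terms c_i = x_i·y_{i+1} − x_{i+1}·y_i:
  0, -1, -6  ⇒  2A = -7, A = -3.5.
Then Σ (y_i + y_{i+1})·c_i = -105, so ȳ = -105 / (6·(-3.5)) = 5.

5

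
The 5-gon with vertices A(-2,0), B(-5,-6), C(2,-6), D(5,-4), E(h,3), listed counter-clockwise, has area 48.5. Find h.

Write out the shoelace sum; only the two edges meeting at E involve h:
2·Area = [(5·3 − h·(-4)) + (h·0 − (-2)·3)] + 76
       = 4·h + 97 = 97
⇒ h = 0.

0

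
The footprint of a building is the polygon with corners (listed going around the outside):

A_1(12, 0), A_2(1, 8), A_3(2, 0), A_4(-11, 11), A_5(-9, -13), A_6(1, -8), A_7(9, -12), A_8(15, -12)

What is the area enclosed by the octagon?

Σ = (96) + (-16) + (22) + (242) + (85) + (60) + (72) + (144) = 705
Area = |Σ|/2 = 352.5.

352.5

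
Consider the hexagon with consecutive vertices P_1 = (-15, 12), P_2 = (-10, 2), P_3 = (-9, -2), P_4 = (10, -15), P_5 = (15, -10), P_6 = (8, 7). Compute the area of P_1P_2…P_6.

P_1→P_2: (-15)(2) − (-10)(12) = 90
P_2→P_3: (-10)(-2) − (-9)(2) = 38
P_3→P_4: (-9)(-15) − (10)(-2) = 155
P_4→P_5: (10)(-10) − (15)(-15) = 125
P_5→P_6: (15)(7) − (8)(-10) = 185
P_6→P_1: (8)(12) − (-15)(7) = 201
Σ = 794
Area = |Σ|/2 = 397.

397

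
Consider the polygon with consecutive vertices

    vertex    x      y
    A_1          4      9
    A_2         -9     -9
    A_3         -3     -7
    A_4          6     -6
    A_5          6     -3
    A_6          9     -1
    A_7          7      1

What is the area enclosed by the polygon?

127.5

Apply Gauss's area formula: 2A = Σ (x_i·y_{i+1} − x_{i+1}·y_i), indices taken mod 7.
Cross-terms: 45, 36, 60, 18, 21, 16, 59  ⇒  Σ = 255
Area = |Σ|/2 = 127.5.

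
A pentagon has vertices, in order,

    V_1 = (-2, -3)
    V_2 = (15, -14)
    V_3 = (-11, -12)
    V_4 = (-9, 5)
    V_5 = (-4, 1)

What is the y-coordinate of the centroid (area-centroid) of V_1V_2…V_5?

Apply Gauss's area formula. First the cross-terms c_i = x_i·y_{i+1} − x_{i+1}·y_i:
  73, -334, -163, 11, 14  ⇒  2A = -399, A = -199.5.
Then Σ (y_i + y_{i+1})·c_i = 8622, so ȳ = 8622 / (6·(-199.5)) = -958/133.

-958/133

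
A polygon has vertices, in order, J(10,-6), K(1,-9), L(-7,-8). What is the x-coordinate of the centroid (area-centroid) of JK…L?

4/3

Apply Gauss's area formula. First the cross-terms c_i = x_i·y_{i+1} − x_{i+1}·y_i:
  -84, -71, 122  ⇒  2A = -33, A = -16.5.
Then Σ (x_i + x_{i+1})·c_i = -132, so x̄ = -132 / (6·(-16.5)) = 4/3.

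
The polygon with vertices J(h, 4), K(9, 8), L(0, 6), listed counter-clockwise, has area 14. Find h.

5

Write out the shoelace sum; only the two edges meeting at J involve h:
2·Area = [(0·4 − h·6) + (h·8 − 9·4)] + 54
       = 2·h + 18 = 28
⇒ h = 5.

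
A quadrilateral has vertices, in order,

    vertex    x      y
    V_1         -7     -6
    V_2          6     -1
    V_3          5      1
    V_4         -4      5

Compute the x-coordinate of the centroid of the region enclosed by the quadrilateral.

-271/213

Apply the shoelace (surveyor's) formula. First the cross-terms c_i = x_i·y_{i+1} − x_{i+1}·y_i:
  43, 11, 29, 59  ⇒  2A = 142, A = 71.
Then Σ (x_i + x_{i+1})·c_i = -542, so x̄ = -542 / (6·71) = -271/213.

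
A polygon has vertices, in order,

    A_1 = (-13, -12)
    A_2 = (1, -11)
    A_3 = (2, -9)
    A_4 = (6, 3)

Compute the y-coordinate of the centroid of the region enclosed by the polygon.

Apply the shoelace (surveyor's) formula. First the cross-terms c_i = x_i·y_{i+1} − x_{i+1}·y_i:
  155, 13, 60, -33  ⇒  2A = 195, A = 97.5.
Then Σ (y_i + y_{i+1})·c_i = -3888, so ȳ = -3888 / (6·97.5) = -432/65.

-432/65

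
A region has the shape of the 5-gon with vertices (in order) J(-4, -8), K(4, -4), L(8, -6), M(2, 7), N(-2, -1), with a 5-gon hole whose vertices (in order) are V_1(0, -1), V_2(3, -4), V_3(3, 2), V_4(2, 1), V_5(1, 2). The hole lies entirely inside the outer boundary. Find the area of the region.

Outer boundary:
Cross-terms: 48, 8, 68, 12, 12  ⇒  Σ = 148
Area = |Σ|/2 = 74.
Hole:
Apply Gauss's area formula: 2A = Σ (x_i·y_{i+1} − x_{i+1}·y_i), indices taken mod 5.
V_1→V_2: (0)(-4) − (3)(-1) = 3
V_2→V_3: (3)(2) − (3)(-4) = 18
V_3→V_4: (3)(1) − (2)(2) = -1
V_4→V_5: (2)(2) − (1)(1) = 3
V_5→V_1: (1)(-1) − (0)(2) = -1
Σ = 22
Area = |Σ|/2 = 11.
Net area = 74 − 11 = 63.

63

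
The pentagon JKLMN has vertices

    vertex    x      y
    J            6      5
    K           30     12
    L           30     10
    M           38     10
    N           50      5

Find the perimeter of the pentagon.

92

|JK| = √((24)² + (7)²) = √625 = 25
|KL| = √((0)² + (-2)²) = √4 = 2
|LM| = √((8)² + (0)²) = √64 = 8
|MN| = √((12)² + (-5)²) = √169 = 13
|NJ| = √((-44)² + (0)²) = √1936 = 44
Perimeter = 25 + 2 + 8 + 13 + 44 = 92.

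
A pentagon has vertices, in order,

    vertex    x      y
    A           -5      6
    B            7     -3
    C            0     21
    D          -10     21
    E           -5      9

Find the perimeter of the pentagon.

|AB| = √((12)² + (-9)²) = √225 = 15
|BC| = √((-7)² + (24)²) = √625 = 25
|CD| = √((-10)² + (0)²) = √100 = 10
|DE| = √((5)² + (-12)²) = √169 = 13
|EA| = √((0)² + (-3)²) = √9 = 3
Perimeter = 15 + 25 + 10 + 13 + 3 = 66.

66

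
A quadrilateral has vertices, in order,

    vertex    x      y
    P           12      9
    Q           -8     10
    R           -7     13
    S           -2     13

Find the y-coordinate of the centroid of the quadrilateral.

884/81

Apply the shoelace (surveyor's) formula. First the cross-terms c_i = x_i·y_{i+1} − x_{i+1}·y_i:
  192, -34, -65, -174  ⇒  2A = -81, A = -40.5.
Then Σ (y_i + y_{i+1})·c_i = -2652, so ȳ = -2652 / (6·(-40.5)) = 884/81.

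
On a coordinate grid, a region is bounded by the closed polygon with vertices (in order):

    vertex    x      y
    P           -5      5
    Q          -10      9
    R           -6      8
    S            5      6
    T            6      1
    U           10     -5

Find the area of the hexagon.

71.5

P→Q: (-5)(9) − (-10)(5) = 5
Q→R: (-10)(8) − (-6)(9) = -26
R→S: (-6)(6) − (5)(8) = -76
S→T: (5)(1) − (6)(6) = -31
T→U: (6)(-5) − (10)(1) = -40
U→P: (10)(5) − (-5)(-5) = 25
Σ = -143
Area = |Σ|/2 = 71.5.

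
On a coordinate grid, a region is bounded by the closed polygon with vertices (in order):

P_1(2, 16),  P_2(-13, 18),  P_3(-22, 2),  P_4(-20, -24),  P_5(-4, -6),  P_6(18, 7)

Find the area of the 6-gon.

780

Apply Gauss's area formula: 2A = Σ (x_i·y_{i+1} − x_{i+1}·y_i), indices taken mod 6.
Σ = (244) + (370) + (568) + (24) + (80) + (274) = 1560
Area = |Σ|/2 = 780.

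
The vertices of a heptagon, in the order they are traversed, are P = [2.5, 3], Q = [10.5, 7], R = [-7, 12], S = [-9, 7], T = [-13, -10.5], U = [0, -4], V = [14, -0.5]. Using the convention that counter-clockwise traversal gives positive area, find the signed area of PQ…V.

278.375

Σ = (-14) + (175) + (59) + (185.5) + (52) + (56) + (43.25) = 556.75
Signed area = Σ/2 = 278.375 (positive ⇒ counter-clockwise traversal).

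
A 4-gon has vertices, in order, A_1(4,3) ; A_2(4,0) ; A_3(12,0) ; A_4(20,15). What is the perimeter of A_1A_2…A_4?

48

|A_1A_2| = √((0)² + (-3)²) = √9 = 3
|A_2A_3| = √((8)² + (0)²) = √64 = 8
|A_3A_4| = √((8)² + (15)²) = √289 = 17
|A_4A_1| = √((-16)² + (-12)²) = √400 = 20
Perimeter = 3 + 8 + 17 + 20 = 48.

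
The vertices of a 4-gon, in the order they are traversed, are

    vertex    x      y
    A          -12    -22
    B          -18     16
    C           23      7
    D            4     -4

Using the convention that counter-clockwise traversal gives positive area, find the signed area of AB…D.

-669

Apply the shoelace formula: 2A = Σ (x_i·y_{i+1} − x_{i+1}·y_i), indices taken mod 4.
Cross-terms: -588, -494, -120, -136  ⇒  Σ = -1338
Signed area = Σ/2 = -669 (negative ⇒ clockwise traversal).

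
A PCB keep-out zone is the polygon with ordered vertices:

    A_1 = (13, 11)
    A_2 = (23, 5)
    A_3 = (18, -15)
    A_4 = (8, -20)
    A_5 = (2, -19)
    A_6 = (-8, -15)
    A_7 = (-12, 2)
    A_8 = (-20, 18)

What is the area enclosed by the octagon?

Apply Gauss's area formula: 2A = Σ (x_i·y_{i+1} − x_{i+1}·y_i), indices taken mod 8.
Σ = (-188) + (-435) + (-240) + (-112) + (-182) + (-196) + (-176) + (-454) = -1983
Area = |Σ|/2 = 991.5.

991.5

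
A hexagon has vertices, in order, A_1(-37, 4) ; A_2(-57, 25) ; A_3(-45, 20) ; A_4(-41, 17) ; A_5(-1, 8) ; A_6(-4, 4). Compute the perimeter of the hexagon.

126

|A_1A_2| = √((-20)² + (21)²) = √841 = 29
|A_2A_3| = √((12)² + (-5)²) = √169 = 13
|A_3A_4| = √((4)² + (-3)²) = √25 = 5
|A_4A_5| = √((40)² + (-9)²) = √1681 = 41
|A_5A_6| = √((-3)² + (-4)²) = √25 = 5
|A_6A_1| = √((-33)² + (0)²) = √1089 = 33
Perimeter = 29 + 13 + 5 + 41 + 5 + 33 = 126.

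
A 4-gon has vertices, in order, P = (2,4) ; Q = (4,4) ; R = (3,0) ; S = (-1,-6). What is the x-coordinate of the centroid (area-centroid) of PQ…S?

Apply Gauss's area formula. First the cross-terms c_i = x_i·y_{i+1} − x_{i+1}·y_i:
  -8, -12, -18, 8  ⇒  2A = -30, A = -15.
Then Σ (x_i + x_{i+1})·c_i = -160, so x̄ = -160 / (6·(-15)) = 16/9.

16/9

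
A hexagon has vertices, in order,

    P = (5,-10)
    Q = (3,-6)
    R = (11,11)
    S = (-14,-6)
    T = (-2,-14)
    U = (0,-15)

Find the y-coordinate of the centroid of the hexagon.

Apply the shoelace (surveyor's) formula. First the cross-terms c_i = x_i·y_{i+1} − x_{i+1}·y_i:
  0, 99, 88, 184, 30, 75  ⇒  2A = 476, A = 238.
Then Σ (y_i + y_{i+1})·c_i = -5490, so ȳ = -5490 / (6·238) = -915/238.

-915/238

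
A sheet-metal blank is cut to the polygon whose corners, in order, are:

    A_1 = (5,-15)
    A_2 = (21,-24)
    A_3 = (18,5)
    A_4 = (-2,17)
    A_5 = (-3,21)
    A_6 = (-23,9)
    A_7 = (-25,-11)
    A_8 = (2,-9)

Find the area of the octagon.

1126.5

Σ = (195) + (537) + (316) + (9) + (456) + (478) + (247) + (15) = 2253
Area = |Σ|/2 = 1126.5.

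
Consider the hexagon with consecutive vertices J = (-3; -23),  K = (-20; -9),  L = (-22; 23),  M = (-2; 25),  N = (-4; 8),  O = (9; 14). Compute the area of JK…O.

902

Apply the shoelace formula: 2A = Σ (x_i·y_{i+1} − x_{i+1}·y_i), indices taken mod 6.
Cross-terms: -433, -658, -504, 84, -128, -165  ⇒  Σ = -1804
Area = |Σ|/2 = 902.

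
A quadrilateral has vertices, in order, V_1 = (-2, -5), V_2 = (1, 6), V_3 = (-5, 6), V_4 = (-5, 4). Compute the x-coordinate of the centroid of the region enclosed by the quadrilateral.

-13/6

Apply the shoelace formula. First the cross-terms c_i = x_i·y_{i+1} − x_{i+1}·y_i:
  -7, 36, 10, 33  ⇒  2A = 72, A = 36.
Then Σ (x_i + x_{i+1})·c_i = -468, so x̄ = -468 / (6·36) = -13/6.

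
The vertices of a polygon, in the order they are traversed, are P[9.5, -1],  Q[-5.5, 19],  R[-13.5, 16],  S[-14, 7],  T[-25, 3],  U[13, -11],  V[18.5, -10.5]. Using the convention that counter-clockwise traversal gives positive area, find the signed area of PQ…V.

Apply Gauss's area formula: 2A = Σ (x_i·y_{i+1} − x_{i+1}·y_i), indices taken mod 7.
Cross-terms: 175, 168.5, 129.5, 133, 236, 67, 81.25  ⇒  Σ = 990.25
Signed area = Σ/2 = 495.125 (positive ⇒ counter-clockwise traversal).

495.125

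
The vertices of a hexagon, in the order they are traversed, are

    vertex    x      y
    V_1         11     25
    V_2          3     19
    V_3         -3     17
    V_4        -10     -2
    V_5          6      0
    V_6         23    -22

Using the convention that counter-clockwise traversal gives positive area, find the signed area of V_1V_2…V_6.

Apply Gauss's area formula: 2A = Σ (x_i·y_{i+1} − x_{i+1}·y_i), indices taken mod 6.
V_1→V_2: (11)(19) − (3)(25) = 134
V_2→V_3: (3)(17) − (-3)(19) = 108
V_3→V_4: (-3)(-2) − (-10)(17) = 176
V_4→V_5: (-10)(0) − (6)(-2) = 12
V_5→V_6: (6)(-22) − (23)(0) = -132
V_6→V_1: (23)(25) − (11)(-22) = 817
Σ = 1115
Signed area = Σ/2 = 557.5 (positive ⇒ counter-clockwise traversal).

557.5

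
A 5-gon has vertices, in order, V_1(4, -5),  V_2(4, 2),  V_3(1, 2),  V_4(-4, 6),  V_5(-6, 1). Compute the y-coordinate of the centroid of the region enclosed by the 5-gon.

86/159

Apply the shoelace (surveyor's) formula. First the cross-terms c_i = x_i·y_{i+1} − x_{i+1}·y_i:
  28, 6, 14, 32, 26  ⇒  2A = 106, A = 53.
Then Σ (y_i + y_{i+1})·c_i = 172, so ȳ = 172 / (6·53) = 86/159.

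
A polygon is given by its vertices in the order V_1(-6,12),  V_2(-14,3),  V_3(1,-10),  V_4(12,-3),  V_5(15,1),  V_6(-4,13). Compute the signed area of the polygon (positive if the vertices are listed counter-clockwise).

345

V_1→V_2: (-6)(3) − (-14)(12) = 150
V_2→V_3: (-14)(-10) − (1)(3) = 137
V_3→V_4: (1)(-3) − (12)(-10) = 117
V_4→V_5: (12)(1) − (15)(-3) = 57
V_5→V_6: (15)(13) − (-4)(1) = 199
V_6→V_1: (-4)(12) − (-6)(13) = 30
Σ = 690
Signed area = Σ/2 = 345 (positive ⇒ counter-clockwise traversal).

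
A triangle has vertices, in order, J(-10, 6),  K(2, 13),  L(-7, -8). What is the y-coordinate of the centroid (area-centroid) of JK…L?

Apply the shoelace formula. First the cross-terms c_i = x_i·y_{i+1} − x_{i+1}·y_i:
  -142, 75, -122  ⇒  2A = -189, A = -94.5.
Then Σ (y_i + y_{i+1})·c_i = -2079, so ȳ = -2079 / (6·(-94.5)) = 11/3.

11/3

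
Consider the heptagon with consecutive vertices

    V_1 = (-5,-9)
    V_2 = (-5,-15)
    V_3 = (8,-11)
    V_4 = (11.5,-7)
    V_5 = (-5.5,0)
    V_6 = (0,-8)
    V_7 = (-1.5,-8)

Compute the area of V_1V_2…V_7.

121.25

Apply the shoelace formula: 2A = Σ (x_i·y_{i+1} − x_{i+1}·y_i), indices taken mod 7.
Σ = (30) + (175) + (70.5) + (-38.5) + (44) + (-12) + (-26.5) = 242.5
Area = |Σ|/2 = 121.25.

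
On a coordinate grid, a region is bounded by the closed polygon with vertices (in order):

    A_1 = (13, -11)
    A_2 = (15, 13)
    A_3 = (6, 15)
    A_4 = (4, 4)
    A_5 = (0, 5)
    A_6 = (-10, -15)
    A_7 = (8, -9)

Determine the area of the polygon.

377

Apply the surveyor's formula: 2A = Σ (x_i·y_{i+1} − x_{i+1}·y_i), indices taken mod 7.
Σ = (334) + (147) + (-36) + (20) + (50) + (210) + (29) = 754
Area = |Σ|/2 = 377.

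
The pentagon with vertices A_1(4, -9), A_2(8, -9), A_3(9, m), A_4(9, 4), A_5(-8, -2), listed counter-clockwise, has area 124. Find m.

Write out the shoelace sum; only the two edges meeting at A_3 involve m:
2·Area = [(8·m − 9·(-9)) + (9·4 − 9·m)] + 130
       = -1·m + 247 = 248
⇒ m = -1.

-1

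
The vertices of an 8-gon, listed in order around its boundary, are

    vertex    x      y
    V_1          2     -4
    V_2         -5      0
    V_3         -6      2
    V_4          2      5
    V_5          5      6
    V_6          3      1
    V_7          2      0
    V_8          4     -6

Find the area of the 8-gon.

Apply Gauss's area formula: 2A = Σ (x_i·y_{i+1} − x_{i+1}·y_i), indices taken mod 8.
Σ = (-20) + (-10) + (-34) + (-13) + (-13) + (-2) + (-12) + (-4) = -108
Area = |Σ|/2 = 54.

54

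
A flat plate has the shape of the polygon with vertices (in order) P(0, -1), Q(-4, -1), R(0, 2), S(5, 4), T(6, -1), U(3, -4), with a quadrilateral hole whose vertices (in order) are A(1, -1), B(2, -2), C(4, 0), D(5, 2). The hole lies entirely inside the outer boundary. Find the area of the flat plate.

Outer boundary:
Σ = (-4) + (-8) + (-10) + (-29) + (-21) + (-3) = -75
Area = |Σ|/2 = 37.5.
Hole:
A→B: (1)(-2) − (2)(-1) = 0
B→C: (2)(0) − (4)(-2) = 8
C→D: (4)(2) − (5)(0) = 8
D→A: (5)(-1) − (1)(2) = -7
Σ = 9
Area = |Σ|/2 = 4.5.
Net area = 37.5 − 4.5 = 33.

33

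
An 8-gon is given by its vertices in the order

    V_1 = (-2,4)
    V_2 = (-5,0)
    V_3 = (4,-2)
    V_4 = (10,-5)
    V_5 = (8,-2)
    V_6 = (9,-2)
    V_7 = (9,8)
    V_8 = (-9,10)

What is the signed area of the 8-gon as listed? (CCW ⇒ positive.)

144

Apply Gauss's area formula: 2A = Σ (x_i·y_{i+1} − x_{i+1}·y_i), indices taken mod 8.
Cross-terms: 20, 10, 0, 20, 2, 90, 162, -16  ⇒  Σ = 288
Signed area = Σ/2 = 144 (positive ⇒ counter-clockwise traversal).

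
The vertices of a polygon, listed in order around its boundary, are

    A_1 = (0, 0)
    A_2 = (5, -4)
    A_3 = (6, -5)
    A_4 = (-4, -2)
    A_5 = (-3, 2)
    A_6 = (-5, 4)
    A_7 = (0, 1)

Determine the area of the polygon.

27

Apply the shoelace formula: 2A = Σ (x_i·y_{i+1} − x_{i+1}·y_i), indices taken mod 7.
Cross-terms: 0, -1, -32, -14, -2, -5, 0  ⇒  Σ = -54
Area = |Σ|/2 = 27.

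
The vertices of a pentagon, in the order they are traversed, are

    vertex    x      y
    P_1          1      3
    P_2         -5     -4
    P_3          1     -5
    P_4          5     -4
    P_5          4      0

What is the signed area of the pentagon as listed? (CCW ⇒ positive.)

44.5

Cross-terms: 11, 29, 21, 16, 12  ⇒  Σ = 89
Signed area = Σ/2 = 44.5 (positive ⇒ counter-clockwise traversal).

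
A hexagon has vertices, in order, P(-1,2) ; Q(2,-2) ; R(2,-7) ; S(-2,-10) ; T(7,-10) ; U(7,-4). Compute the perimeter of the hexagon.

|PQ| = √((3)² + (-4)²) = √25 = 5
|QR| = √((0)² + (-5)²) = √25 = 5
|RS| = √((-4)² + (-3)²) = √25 = 5
|ST| = √((9)² + (0)²) = √81 = 9
|TU| = √((0)² + (6)²) = √36 = 6
|UP| = √((-8)² + (6)²) = √100 = 10
Perimeter = 5 + 5 + 5 + 9 + 6 + 10 = 40.

40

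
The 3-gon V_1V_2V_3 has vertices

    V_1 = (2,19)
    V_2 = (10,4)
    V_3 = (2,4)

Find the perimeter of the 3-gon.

40

|V_1V_2| = √((8)² + (-15)²) = √289 = 17
|V_2V_3| = √((-8)² + (0)²) = √64 = 8
|V_3V_1| = √((0)² + (15)²) = √225 = 15
Perimeter = 17 + 8 + 15 = 40.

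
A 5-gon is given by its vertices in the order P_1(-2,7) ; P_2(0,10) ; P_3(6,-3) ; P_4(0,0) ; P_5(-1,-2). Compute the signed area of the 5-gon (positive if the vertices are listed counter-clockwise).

Apply Gauss's area formula: 2A = Σ (x_i·y_{i+1} − x_{i+1}·y_i), indices taken mod 5.
P_1→P_2: (-2)(10) − (0)(7) = -20
P_2→P_3: (0)(-3) − (6)(10) = -60
P_3→P_4: (6)(0) − (0)(-3) = 0
P_4→P_5: (0)(-2) − (-1)(0) = 0
P_5→P_1: (-1)(7) − (-2)(-2) = -11
Σ = -91
Signed area = Σ/2 = -45.5 (negative ⇒ clockwise traversal).

-45.5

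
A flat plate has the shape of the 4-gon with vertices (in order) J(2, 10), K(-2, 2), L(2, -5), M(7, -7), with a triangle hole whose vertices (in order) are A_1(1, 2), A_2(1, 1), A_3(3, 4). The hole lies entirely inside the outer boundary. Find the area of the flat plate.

66.5

Outer boundary:
Apply the shoelace (surveyor's) formula: 2A = Σ (x_i·y_{i+1} − x_{i+1}·y_i), indices taken mod 4.
J→K: (2)(2) − (-2)(10) = 24
K→L: (-2)(-5) − (2)(2) = 6
L→M: (2)(-7) − (7)(-5) = 21
M→J: (7)(10) − (2)(-7) = 84
Σ = 135
Area = |Σ|/2 = 67.5.
Hole:
Σ = (-1) + (1) + (2) = 2
Area = |Σ|/2 = 1.
Net area = 67.5 − 1 = 66.5.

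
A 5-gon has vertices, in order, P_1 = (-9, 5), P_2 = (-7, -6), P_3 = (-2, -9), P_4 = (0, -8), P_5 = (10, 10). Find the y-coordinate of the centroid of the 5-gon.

Apply the surveyor's formula. First the cross-terms c_i = x_i·y_{i+1} − x_{i+1}·y_i:
  89, 51, 16, 80, 140  ⇒  2A = 376, A = 188.
Then Σ (y_i + y_{i+1})·c_i = 1134, so ȳ = 1134 / (6·188) = 189/188.

189/188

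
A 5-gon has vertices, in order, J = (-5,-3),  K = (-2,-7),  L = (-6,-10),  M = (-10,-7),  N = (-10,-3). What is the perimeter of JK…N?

|JK| = √((3)² + (-4)²) = √25 = 5
|KL| = √((-4)² + (-3)²) = √25 = 5
|LM| = √((-4)² + (3)²) = √25 = 5
|MN| = √((0)² + (4)²) = √16 = 4
|NJ| = √((5)² + (0)²) = √25 = 5
Perimeter = 5 + 5 + 5 + 4 + 5 = 24.

24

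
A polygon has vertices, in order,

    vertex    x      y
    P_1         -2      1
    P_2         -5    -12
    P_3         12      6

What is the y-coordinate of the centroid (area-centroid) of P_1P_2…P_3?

Apply the shoelace formula. First the cross-terms c_i = x_i·y_{i+1} − x_{i+1}·y_i:
  29, 114, 24  ⇒  2A = 167, A = 83.5.
Then Σ (y_i + y_{i+1})·c_i = -835, so ȳ = -835 / (6·83.5) = -5/3.

-5/3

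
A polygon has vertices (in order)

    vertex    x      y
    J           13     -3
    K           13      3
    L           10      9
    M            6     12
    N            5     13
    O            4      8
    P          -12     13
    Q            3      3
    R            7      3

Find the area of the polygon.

Apply the surveyor's formula: 2A = Σ (x_i·y_{i+1} − x_{i+1}·y_i), indices taken mod 9.
Cross-terms: 78, 87, 66, 18, -12, 148, -75, -12, -60  ⇒  Σ = 238
Area = |Σ|/2 = 119.

119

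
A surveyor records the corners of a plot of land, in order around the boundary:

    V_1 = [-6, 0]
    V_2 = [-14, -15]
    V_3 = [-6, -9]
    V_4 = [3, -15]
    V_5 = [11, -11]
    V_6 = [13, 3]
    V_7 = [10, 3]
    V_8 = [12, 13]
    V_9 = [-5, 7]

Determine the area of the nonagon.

Apply the surveyor's formula: 2A = Σ (x_i·y_{i+1} − x_{i+1}·y_i), indices taken mod 9.
Cross-terms: 90, 36, 117, 132, 176, 9, 94, 149, 42  ⇒  Σ = 845
Area = |Σ|/2 = 422.5.

422.5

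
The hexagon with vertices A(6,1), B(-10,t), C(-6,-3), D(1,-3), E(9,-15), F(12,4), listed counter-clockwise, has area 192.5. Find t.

9

Write out the shoelace sum; only the two edges meeting at B involve t:
2·Area = [(6·t − (-10)·1) + ((-10)·(-3) − (-6)·t)] + 237
       = 12·t + 277 = 385
⇒ t = 9.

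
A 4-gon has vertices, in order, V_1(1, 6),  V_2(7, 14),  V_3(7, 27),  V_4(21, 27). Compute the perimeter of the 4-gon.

66

|V_1V_2| = √((6)² + (8)²) = √100 = 10
|V_2V_3| = √((0)² + (13)²) = √169 = 13
|V_3V_4| = √((14)² + (0)²) = √196 = 14
|V_4V_1| = √((-20)² + (-21)²) = √841 = 29
Perimeter = 10 + 13 + 14 + 29 = 66.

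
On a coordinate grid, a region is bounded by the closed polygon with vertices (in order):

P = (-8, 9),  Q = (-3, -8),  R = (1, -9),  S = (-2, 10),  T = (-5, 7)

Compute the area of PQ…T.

P→Q: (-8)(-8) − (-3)(9) = 91
Q→R: (-3)(-9) − (1)(-8) = 35
R→S: (1)(10) − (-2)(-9) = -8
S→T: (-2)(7) − (-5)(10) = 36
T→P: (-5)(9) − (-8)(7) = 11
Σ = 165
Area = |Σ|/2 = 82.5.

82.5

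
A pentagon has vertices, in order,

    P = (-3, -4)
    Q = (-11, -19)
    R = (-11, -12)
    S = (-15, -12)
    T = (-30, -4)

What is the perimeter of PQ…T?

72

|PQ| = √((-8)² + (-15)²) = √289 = 17
|QR| = √((0)² + (7)²) = √49 = 7
|RS| = √((-4)² + (0)²) = √16 = 4
|ST| = √((-15)² + (8)²) = √289 = 17
|TP| = √((27)² + (0)²) = √729 = 27
Perimeter = 17 + 7 + 4 + 17 + 27 = 72.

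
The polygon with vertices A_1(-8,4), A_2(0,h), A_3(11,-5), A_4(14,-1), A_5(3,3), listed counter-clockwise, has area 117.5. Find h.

-5

Write out the shoelace sum; only the two edges meeting at A_2 involve h:
2·Area = [((-8)·h − 0·4) + (0·(-5) − 11·h)] + 140
       = -19·h + 140 = 235
⇒ h = -5.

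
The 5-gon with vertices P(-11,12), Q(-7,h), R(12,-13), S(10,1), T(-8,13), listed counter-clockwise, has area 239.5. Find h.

1

The doubled signed area Σ (x_i y_{i+1} − x_{i+1} y_i) is linear in h.
With h=0 it equals 502; the coefficient of h is -23 (from the two edges through Q).
So -23·h + 502 = 2·239.5 = 479 ⇒ h = 1.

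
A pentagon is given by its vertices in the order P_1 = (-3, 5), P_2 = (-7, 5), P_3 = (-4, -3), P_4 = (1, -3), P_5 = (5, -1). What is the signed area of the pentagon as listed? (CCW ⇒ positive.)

Apply the shoelace formula: 2A = Σ (x_i·y_{i+1} − x_{i+1}·y_i), indices taken mod 5.
Σ = (20) + (41) + (15) + (14) + (22) = 112
Signed area = Σ/2 = 56 (positive ⇒ counter-clockwise traversal).

56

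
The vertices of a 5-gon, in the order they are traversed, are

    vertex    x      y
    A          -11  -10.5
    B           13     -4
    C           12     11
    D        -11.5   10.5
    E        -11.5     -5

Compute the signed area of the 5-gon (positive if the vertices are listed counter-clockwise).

Apply the shoelace formula: 2A = Σ (x_i·y_{i+1} − x_{i+1}·y_i), indices taken mod 5.
Σ = (180.5) + (191) + (252.5) + (178.25) + (65.75) = 868
Signed area = Σ/2 = 434 (positive ⇒ counter-clockwise traversal).

434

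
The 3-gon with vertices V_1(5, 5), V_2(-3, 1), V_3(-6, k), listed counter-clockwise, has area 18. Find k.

The doubled signed area Σ (x_i y_{i+1} − x_{i+1} y_i) is linear in k.
With k=0 it equals -4; the coefficient of k is -8 (from the two edges through V_3).
So -8·k + -4 = 2·18 = 36 ⇒ k = -5.

-5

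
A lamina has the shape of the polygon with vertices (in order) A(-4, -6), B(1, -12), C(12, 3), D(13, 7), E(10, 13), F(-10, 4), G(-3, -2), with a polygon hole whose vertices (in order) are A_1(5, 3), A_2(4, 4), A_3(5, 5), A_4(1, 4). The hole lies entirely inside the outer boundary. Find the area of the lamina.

275.5

Outer boundary:
Σ = (54) + (147) + (45) + (99) + (170) + (32) + (10) = 557
Area = |Σ|/2 = 278.5.
Hole:
Apply the shoelace formula: 2A = Σ (x_i·y_{i+1} − x_{i+1}·y_i), indices taken mod 4.
Σ = (8) + (0) + (15) + (-17) = 6
Area = |Σ|/2 = 3.
Net area = 278.5 − 3 = 275.5.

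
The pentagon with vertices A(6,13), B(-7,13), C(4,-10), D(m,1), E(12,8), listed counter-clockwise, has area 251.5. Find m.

12

Write out the shoelace sum; only the two edges meeting at D involve m:
2·Area = [(4·1 − m·(-10)) + (m·8 − 12·1)] + 295
       = 18·m + 287 = 503
⇒ m = 12.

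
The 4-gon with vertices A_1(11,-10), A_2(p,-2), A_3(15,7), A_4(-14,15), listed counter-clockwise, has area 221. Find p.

The doubled signed area Σ (x_i y_{i+1} − x_{i+1} y_i) is linear in p.
With p=0 it equals 306; the coefficient of p is 17 (from the two edges through A_2).
So 17·p + 306 = 2·221 = 442 ⇒ p = 8.

8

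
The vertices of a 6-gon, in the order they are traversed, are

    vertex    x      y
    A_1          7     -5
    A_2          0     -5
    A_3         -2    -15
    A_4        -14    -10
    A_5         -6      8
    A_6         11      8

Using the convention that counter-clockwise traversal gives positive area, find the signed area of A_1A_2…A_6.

Σ = (-35) + (-10) + (-190) + (-172) + (-136) + (-111) = -654
Signed area = Σ/2 = -327 (negative ⇒ clockwise traversal).

-327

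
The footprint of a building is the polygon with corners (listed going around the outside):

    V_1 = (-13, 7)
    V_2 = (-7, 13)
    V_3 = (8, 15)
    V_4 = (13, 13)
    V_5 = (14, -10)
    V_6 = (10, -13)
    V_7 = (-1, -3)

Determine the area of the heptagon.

Apply the shoelace (surveyor's) formula: 2A = Σ (x_i·y_{i+1} − x_{i+1}·y_i), indices taken mod 7.
Σ = (-120) + (-209) + (-91) + (-312) + (-82) + (-43) + (-46) = -903
Area = |Σ|/2 = 451.5.

451.5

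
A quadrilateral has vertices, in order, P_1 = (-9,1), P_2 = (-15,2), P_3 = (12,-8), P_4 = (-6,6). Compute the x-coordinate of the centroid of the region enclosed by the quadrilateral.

-1.6

Apply Gauss's area formula. First the cross-terms c_i = x_i·y_{i+1} − x_{i+1}·y_i:
  -3, 96, 24, 48  ⇒  2A = 165, A = 82.5.
Then Σ (x_i + x_{i+1})·c_i = -792, so x̄ = -792 / (6·82.5) = -1.6.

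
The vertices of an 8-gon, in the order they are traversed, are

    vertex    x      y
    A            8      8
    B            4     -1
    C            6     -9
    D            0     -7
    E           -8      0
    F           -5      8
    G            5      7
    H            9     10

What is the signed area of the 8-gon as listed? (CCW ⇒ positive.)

Apply the shoelace (surveyor's) formula: 2A = Σ (x_i·y_{i+1} − x_{i+1}·y_i), indices taken mod 8.
A→B: (8)(-1) − (4)(8) = -40
B→C: (4)(-9) − (6)(-1) = -30
C→D: (6)(-7) − (0)(-9) = -42
D→E: (0)(0) − (-8)(-7) = -56
E→F: (-8)(8) − (-5)(0) = -64
F→G: (-5)(7) − (5)(8) = -75
G→H: (5)(10) − (9)(7) = -13
H→A: (9)(8) − (8)(10) = -8
Σ = -328
Signed area = Σ/2 = -164 (negative ⇒ clockwise traversal).

-164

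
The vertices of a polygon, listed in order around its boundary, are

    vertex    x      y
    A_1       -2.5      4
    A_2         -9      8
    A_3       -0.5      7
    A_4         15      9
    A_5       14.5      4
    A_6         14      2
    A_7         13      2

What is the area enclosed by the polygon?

95.5

Apply the shoelace formula: 2A = Σ (x_i·y_{i+1} − x_{i+1}·y_i), indices taken mod 7.
A_1→A_2: (-2.5)(8) − (-9)(4) = 16
A_2→A_3: (-9)(7) − (-0.5)(8) = -59
A_3→A_4: (-0.5)(9) − (15)(7) = -109.5
A_4→A_5: (15)(4) − (14.5)(9) = -70.5
A_5→A_6: (14.5)(2) − (14)(4) = -27
A_6→A_7: (14)(2) − (13)(2) = 2
A_7→A_1: (13)(4) − (-2.5)(2) = 57
Σ = -191
Area = |Σ|/2 = 95.5.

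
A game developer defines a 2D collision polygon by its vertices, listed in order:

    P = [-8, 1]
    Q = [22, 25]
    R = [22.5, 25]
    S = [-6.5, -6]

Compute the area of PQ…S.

Apply Gauss's area formula: 2A = Σ (x_i·y_{i+1} − x_{i+1}·y_i), indices taken mod 4.
Σ = (-222) + (-12.5) + (27.5) + (-54.5) = -261.5
Area = |Σ|/2 = 130.75.

130.75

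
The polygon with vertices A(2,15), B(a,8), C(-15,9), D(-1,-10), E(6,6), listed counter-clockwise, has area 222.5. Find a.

-3

Write out the shoelace sum; only the two edges meeting at B involve a:
2·Area = [(2·8 − a·15) + (a·9 − (-15)·8)] + 291
       = -6·a + 427 = 445
⇒ a = -3.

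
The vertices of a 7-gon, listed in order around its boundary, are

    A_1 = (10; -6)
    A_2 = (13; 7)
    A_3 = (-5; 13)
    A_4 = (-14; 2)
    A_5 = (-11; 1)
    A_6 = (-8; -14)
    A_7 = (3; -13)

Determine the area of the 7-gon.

476

Apply the shoelace (surveyor's) formula: 2A = Σ (x_i·y_{i+1} − x_{i+1}·y_i), indices taken mod 7.
Σ = (148) + (204) + (172) + (8) + (162) + (146) + (112) = 952
Area = |Σ|/2 = 476.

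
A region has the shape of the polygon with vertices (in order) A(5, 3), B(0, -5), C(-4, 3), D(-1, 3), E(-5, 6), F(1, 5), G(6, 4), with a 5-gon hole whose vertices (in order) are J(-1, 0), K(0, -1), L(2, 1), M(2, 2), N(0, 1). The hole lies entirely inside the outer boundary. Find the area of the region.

48

Outer boundary:
Apply the shoelace (surveyor's) formula: 2A = Σ (x_i·y_{i+1} − x_{i+1}·y_i), indices taken mod 7.
Σ = (-25) + (-20) + (-9) + (9) + (-31) + (-26) + (-2) = -104
Area = |Σ|/2 = 52.
Hole:
Σ = (1) + (2) + (2) + (2) + (1) = 8
Area = |Σ|/2 = 4.
Net area = 52 − 4 = 48.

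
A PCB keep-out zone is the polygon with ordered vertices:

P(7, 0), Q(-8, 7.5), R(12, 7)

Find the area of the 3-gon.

P→Q: (7)(7.5) − (-8)(0) = 52.5
Q→R: (-8)(7) − (12)(7.5) = -146
R→P: (12)(0) − (7)(7) = -49
Σ = -142.5
Area = |Σ|/2 = 71.25.

71.25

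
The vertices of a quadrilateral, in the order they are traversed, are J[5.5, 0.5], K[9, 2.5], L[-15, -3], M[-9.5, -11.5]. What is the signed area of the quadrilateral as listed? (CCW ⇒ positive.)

111.125

Apply the shoelace formula: 2A = Σ (x_i·y_{i+1} − x_{i+1}·y_i), indices taken mod 4.
Σ = (9.25) + (10.5) + (144) + (58.5) = 222.25
Signed area = Σ/2 = 111.125 (positive ⇒ counter-clockwise traversal).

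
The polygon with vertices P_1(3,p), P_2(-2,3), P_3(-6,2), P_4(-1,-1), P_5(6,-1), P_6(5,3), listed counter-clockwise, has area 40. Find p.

Write out the shoelace sum; only the two edges meeting at P_1 involve p:
2·Area = [(5·p − 3·3) + (3·3 − (-2)·p)] + 52
       = 7·p + 52 = 80
⇒ p = 4.

4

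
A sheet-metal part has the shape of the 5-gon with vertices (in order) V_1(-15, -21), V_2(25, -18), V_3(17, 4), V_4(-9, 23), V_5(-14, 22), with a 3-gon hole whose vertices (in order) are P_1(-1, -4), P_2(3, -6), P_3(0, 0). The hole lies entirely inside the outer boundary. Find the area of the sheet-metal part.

1179

Outer boundary:
V_1→V_2: (-15)(-18) − (25)(-21) = 795
V_2→V_3: (25)(4) − (17)(-18) = 406
V_3→V_4: (17)(23) − (-9)(4) = 427
V_4→V_5: (-9)(22) − (-14)(23) = 124
V_5→V_1: (-14)(-21) − (-15)(22) = 624
Σ = 2376
Area = |Σ|/2 = 1188.
Hole:
Σ = (18) + (0) + (0) = 18
Area = |Σ|/2 = 9.
Net area = 1188 − 9 = 1179.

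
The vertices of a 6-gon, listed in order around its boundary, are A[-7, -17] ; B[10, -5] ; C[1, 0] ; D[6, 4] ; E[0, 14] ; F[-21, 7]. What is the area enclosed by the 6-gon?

Apply the surveyor's formula: 2A = Σ (x_i·y_{i+1} − x_{i+1}·y_i), indices taken mod 6.
A→B: (-7)(-5) − (10)(-17) = 205
B→C: (10)(0) − (1)(-5) = 5
C→D: (1)(4) − (6)(0) = 4
D→E: (6)(14) − (0)(4) = 84
E→F: (0)(7) − (-21)(14) = 294
F→A: (-21)(-17) − (-7)(7) = 406
Σ = 998
Area = |Σ|/2 = 499.

499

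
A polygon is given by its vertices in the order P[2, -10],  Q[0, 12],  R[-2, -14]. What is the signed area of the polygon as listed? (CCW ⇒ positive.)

Apply the shoelace formula: 2A = Σ (x_i·y_{i+1} − x_{i+1}·y_i), indices taken mod 3.
Σ = (24) + (24) + (48) = 96
Signed area = Σ/2 = 48 (positive ⇒ counter-clockwise traversal).

48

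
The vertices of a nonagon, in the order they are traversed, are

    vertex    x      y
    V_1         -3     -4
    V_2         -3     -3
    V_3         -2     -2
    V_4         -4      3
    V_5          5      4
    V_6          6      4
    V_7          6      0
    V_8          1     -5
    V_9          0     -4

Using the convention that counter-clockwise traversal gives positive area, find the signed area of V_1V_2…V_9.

Apply the surveyor's formula: 2A = Σ (x_i·y_{i+1} − x_{i+1}·y_i), indices taken mod 9.
Σ = (-3) + (0) + (-14) + (-31) + (-4) + (-24) + (-30) + (-4) + (-12) = -122
Signed area = Σ/2 = -61 (negative ⇒ clockwise traversal).

-61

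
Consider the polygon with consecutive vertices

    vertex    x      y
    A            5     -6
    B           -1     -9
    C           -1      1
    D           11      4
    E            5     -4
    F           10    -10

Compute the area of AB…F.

80

Apply the shoelace formula: 2A = Σ (x_i·y_{i+1} − x_{i+1}·y_i), indices taken mod 6.
Cross-terms: -51, -10, -15, -64, -10, -10  ⇒  Σ = -160
Area = |Σ|/2 = 80.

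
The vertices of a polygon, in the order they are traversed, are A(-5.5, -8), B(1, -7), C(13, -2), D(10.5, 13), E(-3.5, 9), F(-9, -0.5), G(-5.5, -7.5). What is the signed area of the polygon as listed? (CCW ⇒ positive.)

307.875

Σ = (46.5) + (89) + (190) + (140) + (82.75) + (64.75) + (2.75) = 615.75
Signed area = Σ/2 = 307.875 (positive ⇒ counter-clockwise traversal).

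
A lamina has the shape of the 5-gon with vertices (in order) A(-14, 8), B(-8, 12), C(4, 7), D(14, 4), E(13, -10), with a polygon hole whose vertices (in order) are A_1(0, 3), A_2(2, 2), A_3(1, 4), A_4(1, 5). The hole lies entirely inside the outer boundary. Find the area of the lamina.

Outer boundary:
Apply the shoelace (surveyor's) formula: 2A = Σ (x_i·y_{i+1} − x_{i+1}·y_i), indices taken mod 5.
A→B: (-14)(12) − (-8)(8) = -104
B→C: (-8)(7) − (4)(12) = -104
C→D: (4)(4) − (14)(7) = -82
D→E: (14)(-10) − (13)(4) = -192
E→A: (13)(8) − (-14)(-10) = -36
Σ = -518
Area = |Σ|/2 = 259.
Hole:
Cross-terms: -6, 6, 1, 3  ⇒  Σ = 4
Area = |Σ|/2 = 2.
Net area = 259 − 2 = 257.

257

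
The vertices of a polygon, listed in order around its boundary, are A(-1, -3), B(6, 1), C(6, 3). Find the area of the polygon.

7

Apply the shoelace (surveyor's) formula: 2A = Σ (x_i·y_{i+1} − x_{i+1}·y_i), indices taken mod 3.
A→B: (-1)(1) − (6)(-3) = 17
B→C: (6)(3) − (6)(1) = 12
C→A: (6)(-3) − (-1)(3) = -15
Σ = 14
Area = |Σ|/2 = 7.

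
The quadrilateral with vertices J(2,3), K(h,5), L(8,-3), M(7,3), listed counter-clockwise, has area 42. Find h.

The doubled signed area Σ (x_i y_{i+1} − x_{i+1} y_i) is linear in h.
With h=0 it equals 30; the coefficient of h is -6 (from the two edges through K).
So -6·h + 30 = 2·42 = 84 ⇒ h = -9.

-9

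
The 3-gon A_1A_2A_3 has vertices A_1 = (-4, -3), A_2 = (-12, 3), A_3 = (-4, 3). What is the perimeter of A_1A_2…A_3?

|A_1A_2| = √((-8)² + (6)²) = √100 = 10
|A_2A_3| = √((8)² + (0)²) = √64 = 8
|A_3A_1| = √((0)² + (-6)²) = √36 = 6
Perimeter = 10 + 8 + 6 = 24.

24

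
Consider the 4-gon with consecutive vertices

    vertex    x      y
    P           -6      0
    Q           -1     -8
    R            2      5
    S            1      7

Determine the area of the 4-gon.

55

Σ = (48) + (11) + (9) + (42) = 110
Area = |Σ|/2 = 55.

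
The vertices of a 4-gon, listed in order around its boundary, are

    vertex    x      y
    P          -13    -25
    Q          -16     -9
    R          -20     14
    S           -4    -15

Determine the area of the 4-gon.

213

Apply the shoelace (surveyor's) formula: 2A = Σ (x_i·y_{i+1} − x_{i+1}·y_i), indices taken mod 4.
Σ = (-283) + (-404) + (356) + (-95) = -426
Area = |Σ|/2 = 213.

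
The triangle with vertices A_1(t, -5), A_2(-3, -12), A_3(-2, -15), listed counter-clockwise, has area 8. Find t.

0

Write out the shoelace sum; only the two edges meeting at A_1 involve t:
2·Area = [((-2)·(-5) − t·(-15)) + (t·(-12) − (-3)·(-5))] + 21
       = 3·t + 16 = 16
⇒ t = 0.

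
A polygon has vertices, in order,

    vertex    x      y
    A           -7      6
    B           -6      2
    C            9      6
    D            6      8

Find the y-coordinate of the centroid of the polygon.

16/3

Apply the shoelace (surveyor's) formula. First the cross-terms c_i = x_i·y_{i+1} − x_{i+1}·y_i:
  22, -54, 36, 92  ⇒  2A = 96, A = 48.
Then Σ (y_i + y_{i+1})·c_i = 1536, so ȳ = 1536 / (6·48) = 16/3.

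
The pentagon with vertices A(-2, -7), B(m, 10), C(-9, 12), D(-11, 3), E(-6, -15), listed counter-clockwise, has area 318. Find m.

14

The doubled signed area Σ (x_i y_{i+1} − x_{i+1} y_i) is linear in m.
With m=0 it equals 370; the coefficient of m is 19 (from the two edges through B).
So 19·m + 370 = 2·318 = 636 ⇒ m = 14.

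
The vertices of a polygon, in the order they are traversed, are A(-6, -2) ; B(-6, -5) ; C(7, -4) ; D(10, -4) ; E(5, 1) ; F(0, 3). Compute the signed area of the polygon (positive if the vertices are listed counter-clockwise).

76

Apply the surveyor's formula: 2A = Σ (x_i·y_{i+1} − x_{i+1}·y_i), indices taken mod 6.
Σ = (18) + (59) + (12) + (30) + (15) + (18) = 152
Signed area = Σ/2 = 76 (positive ⇒ counter-clockwise traversal).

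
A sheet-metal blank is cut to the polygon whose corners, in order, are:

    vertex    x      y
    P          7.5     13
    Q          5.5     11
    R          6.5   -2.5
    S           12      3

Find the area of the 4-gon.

54.375

Apply the surveyor's formula: 2A = Σ (x_i·y_{i+1} − x_{i+1}·y_i), indices taken mod 4.
Σ = (11) + (-85.25) + (49.5) + (133.5) = 108.75
Area = |Σ|/2 = 54.375.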